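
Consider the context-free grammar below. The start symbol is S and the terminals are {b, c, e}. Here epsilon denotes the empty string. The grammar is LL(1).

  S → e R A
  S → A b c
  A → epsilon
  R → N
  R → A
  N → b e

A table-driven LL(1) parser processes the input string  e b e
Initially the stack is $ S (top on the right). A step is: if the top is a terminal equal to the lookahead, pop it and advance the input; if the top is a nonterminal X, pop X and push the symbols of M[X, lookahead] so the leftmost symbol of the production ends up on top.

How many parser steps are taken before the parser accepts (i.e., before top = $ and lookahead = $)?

     Stack    Input    Action
  1  $ S      e b e $  expand S → e R A
  2  $ A R e  e b e $  match e
  3  $ A R    b e $    expand R → N
  4  $ A N    b e $    expand N → b e
  5  $ A e b  b e $    match b
  6  $ A e    e $      match e
  7  $ A      $        expand A → epsilon
Accept reached after 7 steps.

7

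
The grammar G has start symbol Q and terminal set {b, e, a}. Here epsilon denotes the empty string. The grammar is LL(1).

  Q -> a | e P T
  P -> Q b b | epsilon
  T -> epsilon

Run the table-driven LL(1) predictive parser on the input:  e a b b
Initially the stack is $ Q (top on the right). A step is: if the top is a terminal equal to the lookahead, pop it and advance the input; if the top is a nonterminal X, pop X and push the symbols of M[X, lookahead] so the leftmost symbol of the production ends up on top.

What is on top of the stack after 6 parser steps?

b

     Stack      Input      Action
  1  $ Q        e a b b $  expand Q -> e P T
  2  $ T P e    e a b b $  match e
  3  $ T P      a b b $    expand P -> Q b b
  4  $ T b b Q  a b b $    expand Q -> a
  5  $ T b b a  a b b $    match a
  6  $ T b b    b b $      match b
Stack after step 6: $ T b (top = b).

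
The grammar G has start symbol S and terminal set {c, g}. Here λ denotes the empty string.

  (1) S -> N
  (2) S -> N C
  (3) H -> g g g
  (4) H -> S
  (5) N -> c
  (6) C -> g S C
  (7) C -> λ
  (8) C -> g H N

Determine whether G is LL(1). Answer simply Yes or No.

No

FIRST(S) = {c}
FIRST(H) = {c, g}
FIRST(N) = {c}
FIRST(C) = {λ, g}
FOLLOW(S) = {$, c, g}
FOLLOW(H) = {c}
FOLLOW(N) = {$, c, g}
FOLLOW(C) = {$, c, g}
Cell M[C, g] receives both C -> g S C and C -> λ and C -> g H N — the grammar is not LL(1).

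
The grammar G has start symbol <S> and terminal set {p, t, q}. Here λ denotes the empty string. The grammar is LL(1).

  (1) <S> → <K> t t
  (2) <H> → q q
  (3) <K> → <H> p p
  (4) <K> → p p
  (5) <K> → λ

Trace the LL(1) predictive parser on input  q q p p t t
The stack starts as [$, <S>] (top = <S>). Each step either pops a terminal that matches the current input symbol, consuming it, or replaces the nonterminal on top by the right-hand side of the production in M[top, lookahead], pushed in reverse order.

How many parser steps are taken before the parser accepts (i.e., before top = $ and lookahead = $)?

9

     Stack          Input          Action
  1  $ <S>          q q p p t t $  expand <S> → <K> t t
  2  $ t t <K>      q q p p t t $  expand <K> → <H> p p
  3  $ t t p p <H>  q q p p t t $  expand <H> → q q
  4  $ t t p p q q  q q p p t t $  match q
  5  $ t t p p q    q p p t t $    match q
  6  $ t t p p      p p t t $      match p
  7  $ t t p        p t t $        match p
  8  $ t t          t t $          match t
  9  $ t            t $            match t
Accept reached after 9 steps.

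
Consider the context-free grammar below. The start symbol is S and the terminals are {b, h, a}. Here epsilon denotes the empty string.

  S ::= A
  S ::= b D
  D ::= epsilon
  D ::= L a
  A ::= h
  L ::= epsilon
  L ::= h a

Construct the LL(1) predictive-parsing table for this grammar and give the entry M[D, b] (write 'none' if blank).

none

FIRST(A): from A::=h we get {h}. So FIRST(A) = {h}.
FIRST(L): from L::=epsilon we get {epsilon}; from L::=h a we get {h}. So FIRST(L) = {epsilon, h}.
FIRST(S): from S::=A we get {h}; from S::=b D we get {b}. So FIRST(S) = {b, h}.
FIRST(D): from D::=epsilon we get {epsilon}; from D::=L a we get {a, h}. So FIRST(D) = {epsilon, a, h}.
FOLLOW(S) includes $ since S is the start symbol.
FOLLOW(S): S appears on no right-hand side. Thus FOLLOW(S) = {$}.
FOLLOW(D): in S::=b D, the suffix after D is empty, so FOLLOW(D) ⊇ FOLLOW(S) = {$}. Thus FOLLOW(D) = {$}.
For D ::= epsilon: FIRST(epsilon) = {epsilon}, so it goes in M[D, t] for t ∈ {}; since epsilon ∈ FIRST, also for every t ∈ FOLLOW(D) = {$}.
For D ::= L a: FIRST(L a) = {a, h}, so it goes in M[D, t] for t ∈ {a, h}.
None of these place a production in M[D, b].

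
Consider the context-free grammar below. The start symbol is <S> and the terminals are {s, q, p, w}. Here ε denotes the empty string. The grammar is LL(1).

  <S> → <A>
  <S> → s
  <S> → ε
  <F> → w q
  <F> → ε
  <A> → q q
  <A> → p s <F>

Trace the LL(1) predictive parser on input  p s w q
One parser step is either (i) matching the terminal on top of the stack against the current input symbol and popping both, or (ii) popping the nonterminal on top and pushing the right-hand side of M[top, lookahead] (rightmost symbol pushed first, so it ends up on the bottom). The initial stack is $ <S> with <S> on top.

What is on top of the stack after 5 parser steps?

w

     Stack      Input      Action
  1  $ <S>      p s w q $  expand <S> → <A>
  2  $ <A>      p s w q $  expand <A> → p s <F>
  3  $ <F> s p  p s w q $  match p
  4  $ <F> s    s w q $    match s
  5  $ <F>      w q $      expand <F> → w q
Stack after step 5: $ q w (top = w).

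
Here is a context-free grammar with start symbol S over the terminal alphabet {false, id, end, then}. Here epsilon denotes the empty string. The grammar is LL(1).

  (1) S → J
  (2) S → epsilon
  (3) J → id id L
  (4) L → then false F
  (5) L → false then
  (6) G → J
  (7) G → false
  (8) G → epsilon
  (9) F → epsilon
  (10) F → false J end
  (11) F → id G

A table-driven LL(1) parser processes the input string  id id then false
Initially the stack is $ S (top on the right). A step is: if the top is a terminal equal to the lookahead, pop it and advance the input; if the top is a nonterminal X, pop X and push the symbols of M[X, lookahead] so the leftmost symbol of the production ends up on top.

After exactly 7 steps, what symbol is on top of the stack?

step 1: stack=$ S  input=id id then false $  — expand S → J
step 2: stack=$ J  input=id id then false $  — expand J → id id L
step 3: stack=$ L id id  input=id id then false $  — match id
step 4: stack=$ L id  input=id then false $  — match id
step 5: stack=$ L  input=then false $  — expand L → then false F
step 6: stack=$ F false then  input=then false $  — match then
step 7: stack=$ F false  input=false $  — match false
Stack after step 7: $ F (top = F).

F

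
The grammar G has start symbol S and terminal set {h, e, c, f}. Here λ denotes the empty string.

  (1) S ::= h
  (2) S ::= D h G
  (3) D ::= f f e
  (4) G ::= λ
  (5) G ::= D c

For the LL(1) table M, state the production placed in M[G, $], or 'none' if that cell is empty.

G ::= λ

FIRST(D): from D::=f f e we get {f}. So FIRST(D) = {f}.
FIRST(S): from S::=h we get {h}; from S::=D h G we get {f}. So FIRST(S) = {f, h}.
FIRST(G): from G::=λ we get {λ}; from G::=D c we get {f}. So FIRST(G) = {λ, f}.
FOLLOW(S) includes $ since S is the start symbol.
FOLLOW(S): S appears on no right-hand side. Thus FOLLOW(S) = {$}.
FOLLOW(G): in S::=D h G, the suffix after G is empty, so FOLLOW(G) ⊇ FOLLOW(S) = {$}. Thus FOLLOW(G) = {$}.
For G ::= λ: FIRST(λ) = {λ}, so it goes in M[G, t] for t ∈ {}; since λ ∈ FIRST, also for every t ∈ FOLLOW(G) = {$}.
For G ::= D c: FIRST(D c) = {f}, so it goes in M[G, t] for t ∈ {f}.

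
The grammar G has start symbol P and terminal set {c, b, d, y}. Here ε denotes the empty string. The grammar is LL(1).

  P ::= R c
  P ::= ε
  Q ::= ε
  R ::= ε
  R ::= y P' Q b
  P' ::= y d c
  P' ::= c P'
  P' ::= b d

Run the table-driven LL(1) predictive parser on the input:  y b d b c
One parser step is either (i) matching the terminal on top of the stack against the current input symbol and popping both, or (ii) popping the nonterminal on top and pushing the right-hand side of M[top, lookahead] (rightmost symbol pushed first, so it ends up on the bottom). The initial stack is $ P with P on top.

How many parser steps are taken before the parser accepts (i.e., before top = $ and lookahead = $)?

9

     Stack         Input        Action
  1  $ P           y b d b c $  expand P ::= R c
  2  $ c R         y b d b c $  expand R ::= y P' Q b
  3  $ c b Q P' y  y b d b c $  match y
  4  $ c b Q P'    b d b c $    expand P' ::= b d
  5  $ c b Q d b   b d b c $    match b
  6  $ c b Q d     d b c $      match d
  7  $ c b Q       b c $        expand Q ::= ε
  8  $ c b         b c $        match b
  9  $ c           c $          match c
Accept reached after 9 steps.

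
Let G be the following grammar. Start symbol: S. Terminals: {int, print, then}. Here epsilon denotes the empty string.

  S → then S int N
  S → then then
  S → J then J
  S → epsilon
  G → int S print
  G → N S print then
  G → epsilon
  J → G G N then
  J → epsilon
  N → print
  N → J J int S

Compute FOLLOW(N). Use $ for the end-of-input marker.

{$, int, print, then}

FIRST(S) = {epsilon, int, print, then}  (via J then J)
FIRST(G) = {epsilon, int, print}  (via N S print then)
FIRST(J) = {epsilon, int, print}  (via G G N then)
FIRST(N) = {int, print}  (via J J int S)
FOLLOW(S) includes $ since S is the start symbol.
FOLLOW(G): in J→G G N then (occurrence 1), G is followed by G N then with FIRST {int, print}; in J→G G N then (occurrence 2), G is followed by N then with FIRST {int, print}. Thus FOLLOW(G) = {int, print}.
FOLLOW(S): in S→then S int N, S is followed by int N with FIRST {int}; in G→int S print, S is followed by print with FIRST {print}; in G→N S print then, S is followed by print then with FIRST {print}; in N→J J int S, the suffix after S is empty, so FOLLOW(S) ⊇ FOLLOW(N) = {$, int, print, then}. Thus FOLLOW(S) = {$, int, print, then}.
FOLLOW(J): in S→J then J (occurrence 1), J is followed by then J with FIRST {then}; in S→J then J (occurrence 2), the suffix after J is empty, so FOLLOW(J) ⊇ FOLLOW(S) = {$, int, print, then}; in N→J J int S (occurrence 1), J is followed by J int S with FIRST {int, print}; in N→J J int S (occurrence 2), J is followed by int S with FIRST {int}. Thus FOLLOW(J) = {$, int, print, then}.
FOLLOW(N): in S→then S int N, the suffix after N is empty, so FOLLOW(N) ⊇ FOLLOW(S) = {$, int, print, then}; in G→N S print then, N is followed by S print then with FIRST {int, print, then}; in J→G G N then, N is followed by then with FIRST {then}. Thus FOLLOW(N) = {$, int, print, then}.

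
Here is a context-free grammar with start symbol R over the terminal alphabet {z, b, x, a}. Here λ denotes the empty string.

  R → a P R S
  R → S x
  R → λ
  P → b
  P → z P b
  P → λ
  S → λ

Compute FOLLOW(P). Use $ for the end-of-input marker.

FIRST(P) = {λ, b, z}
FIRST(S) = {λ}
FIRST(R) = {λ, a, x}  (via S x)
FOLLOW(R) includes $ since R is the start symbol.
FOLLOW(R): in R→a P R S, R is followed by S with FIRST {λ}; in R→a P R S, the suffix after R is nullable (adds nothing new). Thus FOLLOW(R) = {$}.
FOLLOW(P): in R→a P R S, P is followed by R S with FIRST {λ, a, x}; in R→a P R S, the suffix after P is nullable, so FOLLOW(P) ⊇ FOLLOW(R) = {$}; in P→z P b, P is followed by b with FIRST {b}. Thus FOLLOW(P) = {$, a, b, x}.
FOLLOW(S): in R→a P R S, the suffix after S is empty, so FOLLOW(S) ⊇ FOLLOW(R) = {$}; in R→S x, S is followed by x with FIRST {x}. Thus FOLLOW(S) = {$, x}.

{$, a, b, x}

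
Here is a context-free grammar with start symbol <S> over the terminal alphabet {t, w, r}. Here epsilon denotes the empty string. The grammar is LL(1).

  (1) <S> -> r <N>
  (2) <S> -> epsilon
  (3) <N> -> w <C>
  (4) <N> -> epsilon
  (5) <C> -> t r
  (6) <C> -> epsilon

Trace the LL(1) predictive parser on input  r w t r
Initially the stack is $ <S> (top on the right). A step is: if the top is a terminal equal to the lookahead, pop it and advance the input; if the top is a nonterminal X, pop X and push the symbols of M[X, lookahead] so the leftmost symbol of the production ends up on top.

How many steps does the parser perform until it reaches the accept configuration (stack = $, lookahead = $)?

     Stack    Input      Action
  1  $ <S>    r w t r $  expand <S> -> r <N>
  2  $ <N> r  r w t r $  match r
  3  $ <N>    w t r $    expand <N> -> w <C>
  4  $ <C> w  w t r $    match w
  5  $ <C>    t r $      expand <C> -> t r
  6  $ r t    t r $      match t
  7  $ r      r $        match r
Accept reached after 7 steps.

7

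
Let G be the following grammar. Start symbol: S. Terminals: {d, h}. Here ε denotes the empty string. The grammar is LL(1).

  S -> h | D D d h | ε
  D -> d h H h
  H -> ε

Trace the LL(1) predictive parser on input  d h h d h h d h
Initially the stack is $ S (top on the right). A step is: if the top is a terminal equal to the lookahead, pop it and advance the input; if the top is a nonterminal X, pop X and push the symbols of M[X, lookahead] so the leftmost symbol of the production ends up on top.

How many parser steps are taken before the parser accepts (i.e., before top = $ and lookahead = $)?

13

step 1: stack=$ S  input=d h h d h h d h $  — expand S -> D D d h
step 2: stack=$ h d D D  input=d h h d h h d h $  — expand D -> d h H h
step 3: stack=$ h d D h H h d  input=d h h d h h d h $  — match d
step 4: stack=$ h d D h H h  input=h h d h h d h $  — match h
step 5: stack=$ h d D h H  input=h d h h d h $  — expand H -> ε
step 6: stack=$ h d D h  input=h d h h d h $  — match h
step 7: stack=$ h d D  input=d h h d h $  — expand D -> d h H h
step 8: stack=$ h d h H h d  input=d h h d h $  — match d
step 9: stack=$ h d h H h  input=h h d h $  — match h
step 10: stack=$ h d h H  input=h d h $  — expand H -> ε
step 11: stack=$ h d h  input=h d h $  — match h
step 12: stack=$ h d  input=d h $  — match d
step 13: stack=$ h  input=h $  — match h
Accept reached after 13 steps.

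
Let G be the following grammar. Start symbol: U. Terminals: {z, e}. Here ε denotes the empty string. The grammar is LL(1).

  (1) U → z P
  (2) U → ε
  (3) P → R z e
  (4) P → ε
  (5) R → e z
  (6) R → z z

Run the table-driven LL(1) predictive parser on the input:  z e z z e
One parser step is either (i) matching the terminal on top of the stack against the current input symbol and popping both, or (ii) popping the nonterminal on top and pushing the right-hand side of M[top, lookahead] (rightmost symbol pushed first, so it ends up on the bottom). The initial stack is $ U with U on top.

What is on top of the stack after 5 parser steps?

z

     Stack      Input        Action
  1  $ U        z e z z e $  expand U → z P
  2  $ P z      z e z z e $  match z
  3  $ P        e z z e $    expand P → R z e
  4  $ e z R    e z z e $    expand R → e z
  5  $ e z z e  e z z e $    match e
Stack after step 5: $ e z z (top = z).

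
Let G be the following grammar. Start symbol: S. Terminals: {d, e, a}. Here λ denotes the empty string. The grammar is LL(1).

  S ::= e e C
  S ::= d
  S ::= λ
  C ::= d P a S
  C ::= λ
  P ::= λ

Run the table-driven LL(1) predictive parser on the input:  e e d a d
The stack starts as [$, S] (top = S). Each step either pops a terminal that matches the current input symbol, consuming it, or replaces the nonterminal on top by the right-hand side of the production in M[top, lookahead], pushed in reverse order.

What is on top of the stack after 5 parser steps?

step 1: stack=$ S  input=e e d a d $  — expand S ::= e e C
step 2: stack=$ C e e  input=e e d a d $  — match e
step 3: stack=$ C e  input=e d a d $  — match e
step 4: stack=$ C  input=d a d $  — expand C ::= d P a S
step 5: stack=$ S a P d  input=d a d $  — match d
Stack after step 5: $ S a P (top = P).

P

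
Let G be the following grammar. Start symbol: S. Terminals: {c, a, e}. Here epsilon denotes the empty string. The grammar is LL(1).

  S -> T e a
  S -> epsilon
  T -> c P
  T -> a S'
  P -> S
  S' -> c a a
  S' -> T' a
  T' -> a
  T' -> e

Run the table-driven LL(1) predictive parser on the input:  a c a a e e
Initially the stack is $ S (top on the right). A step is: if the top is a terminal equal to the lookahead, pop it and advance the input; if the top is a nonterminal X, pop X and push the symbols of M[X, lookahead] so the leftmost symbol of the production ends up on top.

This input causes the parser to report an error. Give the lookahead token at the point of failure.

     Stack        Input          Action
  1  $ S          a c a a e e $  expand S -> T e a
  2  $ a e T      a c a a e e $  expand T -> a S'
  3  $ a e S' a   a c a a e e $  match a
  4  $ a e S'     c a a e e $    expand S' -> c a a
  5  $ a e a a c  c a a e e $    match c
  6  $ a e a a    a a e e $      match a
  7  $ a e a      a e e $        match a
  8  $ a e        e e $          match e
  9  $ a          e $            error: top is terminal a but lookahead is e

e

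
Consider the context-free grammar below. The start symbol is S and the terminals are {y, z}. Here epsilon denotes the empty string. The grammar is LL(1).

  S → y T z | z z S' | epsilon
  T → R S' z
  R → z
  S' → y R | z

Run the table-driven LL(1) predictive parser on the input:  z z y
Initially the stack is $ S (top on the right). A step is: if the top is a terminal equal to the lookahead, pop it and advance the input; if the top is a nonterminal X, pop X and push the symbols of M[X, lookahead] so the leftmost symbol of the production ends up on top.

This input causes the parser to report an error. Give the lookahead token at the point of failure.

$

step 1: stack=$ S  input=z z y $  — expand S → z z S'
step 2: stack=$ S' z z  input=z z y $  — match z
step 3: stack=$ S' z  input=z y $  — match z
step 4: stack=$ S'  input=y $  — expand S' → y R
step 5: stack=$ R y  input=y $  — match y
step 6: stack=$ R  input=$  — error: M[R, $] is empty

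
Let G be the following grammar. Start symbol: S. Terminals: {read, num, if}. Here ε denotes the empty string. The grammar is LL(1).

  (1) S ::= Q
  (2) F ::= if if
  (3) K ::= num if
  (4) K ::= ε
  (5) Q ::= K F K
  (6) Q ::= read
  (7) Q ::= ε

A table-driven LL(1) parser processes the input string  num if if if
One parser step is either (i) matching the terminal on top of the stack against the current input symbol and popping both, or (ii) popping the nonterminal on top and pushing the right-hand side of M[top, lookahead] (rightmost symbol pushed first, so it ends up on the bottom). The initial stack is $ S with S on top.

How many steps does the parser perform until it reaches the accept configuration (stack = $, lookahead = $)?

9

     Stack         Input           Action
  1  $ S           num if if if $  expand S ::= Q
  2  $ Q           num if if if $  expand Q ::= K F K
  3  $ K F K       num if if if $  expand K ::= num if
  4  $ K F if num  num if if if $  match num
  5  $ K F if      if if if $      match if
  6  $ K F         if if $         expand F ::= if if
  7  $ K if if     if if $         match if
  8  $ K if        if $            match if
  9  $ K           $               expand K ::= ε
Accept reached after 9 steps.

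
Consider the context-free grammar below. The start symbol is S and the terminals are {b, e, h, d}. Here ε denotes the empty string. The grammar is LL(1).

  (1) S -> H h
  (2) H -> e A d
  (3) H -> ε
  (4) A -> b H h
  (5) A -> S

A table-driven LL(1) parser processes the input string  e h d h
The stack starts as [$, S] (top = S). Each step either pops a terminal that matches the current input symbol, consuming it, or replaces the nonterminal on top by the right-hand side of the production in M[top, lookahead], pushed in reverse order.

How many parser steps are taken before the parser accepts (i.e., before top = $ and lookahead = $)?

     Stack      Input      Action
  1  $ S        e h d h $  expand S -> H h
  2  $ h H      e h d h $  expand H -> e A d
  3  $ h d A e  e h d h $  match e
  4  $ h d A    h d h $    expand A -> S
  5  $ h d S    h d h $    expand S -> H h
  6  $ h d h H  h d h $    expand H -> ε
  7  $ h d h    h d h $    match h
  8  $ h d      d h $      match d
  9  $ h        h $        match h
Accept reached after 9 steps.

9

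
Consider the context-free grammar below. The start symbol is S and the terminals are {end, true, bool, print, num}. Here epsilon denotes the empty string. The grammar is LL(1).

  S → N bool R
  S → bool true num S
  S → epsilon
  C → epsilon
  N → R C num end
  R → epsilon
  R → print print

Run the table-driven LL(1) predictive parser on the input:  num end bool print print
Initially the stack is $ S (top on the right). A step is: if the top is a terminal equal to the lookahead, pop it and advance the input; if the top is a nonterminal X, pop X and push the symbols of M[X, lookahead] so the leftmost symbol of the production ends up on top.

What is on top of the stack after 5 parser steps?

step 1: stack=$ S  input=num end bool print print $  — expand S → N bool R
step 2: stack=$ R bool N  input=num end bool print print $  — expand N → R C num end
step 3: stack=$ R bool end num C R  input=num end bool print print $  — expand R → epsilon
step 4: stack=$ R bool end num C  input=num end bool print print $  — expand C → epsilon
step 5: stack=$ R bool end num  input=num end bool print print $  — match num
Stack after step 5: $ R bool end (top = end).

end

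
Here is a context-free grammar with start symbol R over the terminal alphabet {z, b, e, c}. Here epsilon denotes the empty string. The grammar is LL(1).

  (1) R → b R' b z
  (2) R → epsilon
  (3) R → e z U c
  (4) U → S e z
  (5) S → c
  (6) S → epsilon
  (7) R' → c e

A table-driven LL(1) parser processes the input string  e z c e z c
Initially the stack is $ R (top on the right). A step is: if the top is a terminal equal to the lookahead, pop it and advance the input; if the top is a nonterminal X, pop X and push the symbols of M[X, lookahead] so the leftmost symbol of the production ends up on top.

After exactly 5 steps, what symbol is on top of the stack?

     Stack      Input          Action
  1  $ R        e z c e z c $  expand R → e z U c
  2  $ c U z e  e z c e z c $  match e
  3  $ c U z    z c e z c $    match z
  4  $ c U      c e z c $      expand U → S e z
  5  $ c z e S  c e z c $      expand S → c
Stack after step 5: $ c z e c (top = c).

c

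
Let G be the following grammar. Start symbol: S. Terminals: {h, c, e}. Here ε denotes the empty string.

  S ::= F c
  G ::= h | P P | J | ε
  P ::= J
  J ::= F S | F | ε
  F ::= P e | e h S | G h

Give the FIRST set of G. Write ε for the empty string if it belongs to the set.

{ε, e, h}

FIRST(S): from S::=F c we get {e, h}. So FIRST(S) = {e, h}.
FIRST(G): from G::=h we get {h}; from G::=P P we get {ε, e, h}; from G::=J we get {ε, e, h}; from G::=ε we get {ε}. So FIRST(G) = {ε, e, h}.
FIRST(P): from P::=J we get {ε, e, h}. So FIRST(P) = {ε, e, h}.
FIRST(F): from F::=P e we get {e, h}; from F::=e h S we get {e}; from F::=G h we get {e, h}. So FIRST(F) = {e, h}.
FIRST(J): from J::=F S we get {e, h}; from J::=F we get {e, h}; from J::=ε we get {ε}. So FIRST(J) = {ε, e, h}.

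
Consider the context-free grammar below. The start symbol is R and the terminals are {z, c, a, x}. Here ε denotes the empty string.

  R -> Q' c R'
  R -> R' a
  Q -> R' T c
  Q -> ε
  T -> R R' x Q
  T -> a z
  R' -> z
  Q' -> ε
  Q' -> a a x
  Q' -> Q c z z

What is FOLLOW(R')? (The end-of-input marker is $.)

{$, a, c, x, z}

FIRST(R') = {z}
FIRST(Q) = {ε, z}  (via R' T c)
FIRST(Q') = {ε, a, c, z}  (via Q c z z)
FIRST(R) = {a, c, z}  (via Q' c R', R' a)
FIRST(T) = {a, c, z}  (via R R' x Q)
FOLLOW(R) includes $ since R is the start symbol.
FOLLOW(R): in T->R R' x Q, R is followed by R' x Q with FIRST {z}. Thus FOLLOW(R) = {$, z}.
FOLLOW(T): in Q->R' T c, T is followed by c with FIRST {c}. Thus FOLLOW(T) = {c}.
FOLLOW(Q): in T->R R' x Q, the suffix after Q is empty, so FOLLOW(Q) ⊇ FOLLOW(T) = {c}; in Q'->Q c z z, Q is followed by c z z with FIRST {c}. Thus FOLLOW(Q) = {c}.
FOLLOW(R'): in R->Q' c R', the suffix after R' is empty, so FOLLOW(R') ⊇ FOLLOW(R) = {$, z}; in R->R' a, R' is followed by a with FIRST {a}; in Q->R' T c, R' is followed by T c with FIRST {a, c, z}; in T->R R' x Q, R' is followed by x Q with FIRST {x}. Thus FOLLOW(R') = {$, a, c, x, z}.
FOLLOW(Q'): in R->Q' c R', Q' is followed by c R' with FIRST {c}. Thus FOLLOW(Q') = {c}.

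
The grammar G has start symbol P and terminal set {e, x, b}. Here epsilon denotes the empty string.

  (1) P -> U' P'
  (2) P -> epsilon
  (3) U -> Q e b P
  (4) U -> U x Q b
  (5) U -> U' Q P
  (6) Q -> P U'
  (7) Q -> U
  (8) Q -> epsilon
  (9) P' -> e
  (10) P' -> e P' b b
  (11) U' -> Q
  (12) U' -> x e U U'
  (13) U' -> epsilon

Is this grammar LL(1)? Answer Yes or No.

No

FIRST(P) = {epsilon, e, x}
FIRST(U) = {epsilon, e, x}
FIRST(Q) = {epsilon, e, x}
FIRST(P') = {e}
FIRST(U') = {epsilon, e, x}
FOLLOW(P) = {$, b, e, x}
FOLLOW(U) = {b, e, x}
FOLLOW(Q) = {b, e, x}
FOLLOW(P') = {$, b, e, x}
FOLLOW(U') = {b, e, x}
Cell M[P, e] receives both P -> U' P' and P -> epsilon — the grammar is not LL(1).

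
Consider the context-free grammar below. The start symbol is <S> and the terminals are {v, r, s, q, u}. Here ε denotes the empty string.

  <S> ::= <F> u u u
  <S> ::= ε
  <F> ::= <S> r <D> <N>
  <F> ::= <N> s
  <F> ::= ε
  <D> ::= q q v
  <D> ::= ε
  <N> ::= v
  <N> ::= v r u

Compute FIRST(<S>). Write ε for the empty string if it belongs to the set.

{ε, r, u, v}

FIRST(<D>) = {ε, q}
FIRST(<N>) = {v}
FIRST(<S>) = {ε, r, u, v}  (via <F> u u u)
FIRST(<F>) = {ε, r, u, v}  (via <S> r <D> <N>, <N> s)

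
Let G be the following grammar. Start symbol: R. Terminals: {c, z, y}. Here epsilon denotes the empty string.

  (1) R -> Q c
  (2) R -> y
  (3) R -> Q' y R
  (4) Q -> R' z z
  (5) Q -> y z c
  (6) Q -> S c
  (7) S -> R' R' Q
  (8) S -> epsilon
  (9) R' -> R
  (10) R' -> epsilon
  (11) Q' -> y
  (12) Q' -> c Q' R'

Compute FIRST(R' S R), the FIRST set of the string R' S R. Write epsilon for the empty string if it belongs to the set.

FIRST(Q'): from Q'->y we get {y}; from Q'->c Q' R' we get {c}. So FIRST(Q') = {c, y}.
FIRST(R): from R->Q c we get {c, y, z}; from R->y we get {y}; from R->Q' y R we get {c, y}. So FIRST(R) = {c, y, z}.
FIRST(R'): from R'->R we get {c, y, z}; from R'->epsilon we get {epsilon}. So FIRST(R') = {epsilon, c, y, z}.
FIRST(Q): from Q->R' z z we get {c, y, z}; from Q->y z c we get {y}; from Q->S c we get {c, y, z}. So FIRST(Q) = {c, y, z}.
FIRST(S): from S->R' R' Q we get {c, y, z}; from S->epsilon we get {epsilon}. So FIRST(S) = {epsilon, c, y, z}.
FIRST(R' S R): take FIRST of each symbol in turn, carrying on past any symbol whose FIRST contains epsilon; result {c, y, z}.

{c, y, z}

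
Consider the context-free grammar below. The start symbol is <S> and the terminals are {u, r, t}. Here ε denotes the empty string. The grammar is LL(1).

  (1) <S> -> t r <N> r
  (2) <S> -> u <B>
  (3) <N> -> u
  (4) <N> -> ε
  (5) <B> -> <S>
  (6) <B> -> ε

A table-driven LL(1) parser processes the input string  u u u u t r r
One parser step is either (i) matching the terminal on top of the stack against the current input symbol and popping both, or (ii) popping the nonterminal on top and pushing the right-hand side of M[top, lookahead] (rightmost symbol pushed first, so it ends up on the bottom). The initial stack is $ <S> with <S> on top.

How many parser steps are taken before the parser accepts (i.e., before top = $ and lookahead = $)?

step 1: stack=$ <S>  input=u u u u t r r $  — expand <S> -> u <B>
step 2: stack=$ <B> u  input=u u u u t r r $  — match u
step 3: stack=$ <B>  input=u u u t r r $  — expand <B> -> <S>
step 4: stack=$ <S>  input=u u u t r r $  — expand <S> -> u <B>
step 5: stack=$ <B> u  input=u u u t r r $  — match u
step 6: stack=$ <B>  input=u u t r r $  — expand <B> -> <S>
step 7: stack=$ <S>  input=u u t r r $  — expand <S> -> u <B>
step 8: stack=$ <B> u  input=u u t r r $  — match u
step 9: stack=$ <B>  input=u t r r $  — expand <B> -> <S>
step 10: stack=$ <S>  input=u t r r $  — expand <S> -> u <B>
step 11: stack=$ <B> u  input=u t r r $  — match u
step 12: stack=$ <B>  input=t r r $  — expand <B> -> <S>
step 13: stack=$ <S>  input=t r r $  — expand <S> -> t r <N> r
step 14: stack=$ r <N> r t  input=t r r $  — match t
step 15: stack=$ r <N> r  input=r r $  — match r
step 16: stack=$ r <N>  input=r $  — expand <N> -> ε
step 17: stack=$ r  input=r $  — match r
Accept reached after 17 steps.

17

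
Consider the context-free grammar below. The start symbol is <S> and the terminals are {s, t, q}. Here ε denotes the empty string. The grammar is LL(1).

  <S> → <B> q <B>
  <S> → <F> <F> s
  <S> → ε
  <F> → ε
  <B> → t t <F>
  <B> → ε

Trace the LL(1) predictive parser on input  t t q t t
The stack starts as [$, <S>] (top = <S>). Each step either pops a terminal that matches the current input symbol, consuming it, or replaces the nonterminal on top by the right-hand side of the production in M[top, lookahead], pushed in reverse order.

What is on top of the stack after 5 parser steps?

     Stack            Input        Action
  1  $ <S>            t t q t t $  expand <S> → <B> q <B>
  2  $ <B> q <B>      t t q t t $  expand <B> → t t <F>
  3  $ <B> q <F> t t  t t q t t $  match t
  4  $ <B> q <F> t    t q t t $    match t
  5  $ <B> q <F>      q t t $      expand <F> → ε
Stack after step 5: $ <B> q (top = q).

q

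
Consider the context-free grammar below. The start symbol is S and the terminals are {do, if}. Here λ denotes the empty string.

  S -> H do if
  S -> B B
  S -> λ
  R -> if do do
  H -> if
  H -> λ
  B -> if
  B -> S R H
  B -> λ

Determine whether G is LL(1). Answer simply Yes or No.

No

FIRST(S) = {λ, do, if}
FIRST(R) = {if}
FIRST(H) = {λ, if}
FIRST(B) = {λ, do, if}
FOLLOW(S) = {$, if}
FOLLOW(R) = {$, do, if}
FOLLOW(H) = {$, do, if}
FOLLOW(B) = {$, do, if}
Cell M[B, do] receives both B -> S R H and B -> λ — the grammar is not LL(1).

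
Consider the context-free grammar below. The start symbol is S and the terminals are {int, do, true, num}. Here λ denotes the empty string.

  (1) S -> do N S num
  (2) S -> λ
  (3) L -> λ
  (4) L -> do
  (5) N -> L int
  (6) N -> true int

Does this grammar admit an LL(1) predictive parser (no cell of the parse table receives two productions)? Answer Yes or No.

Yes

FIRST(S) = {λ, do}
FIRST(L) = {λ, do}
FIRST(N) = {do, int, true}
FOLLOW(S) = {$, num}
FOLLOW(L) = {int}
FOLLOW(N) = {do, num}
Each cell of M receives at most one production.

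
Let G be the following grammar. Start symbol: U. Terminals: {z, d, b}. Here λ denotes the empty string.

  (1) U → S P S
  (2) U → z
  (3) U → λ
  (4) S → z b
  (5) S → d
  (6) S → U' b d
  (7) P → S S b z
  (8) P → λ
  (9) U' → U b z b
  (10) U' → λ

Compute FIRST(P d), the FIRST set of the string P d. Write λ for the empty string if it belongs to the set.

{b, d, z}

FIRST(U) = {λ, b, d, z}  (via S P S)
FIRST(U') = {λ, b, d, z}  (via U b z b)
FIRST(S) = {b, d, z}  (via U' b d)
FIRST(P) = {λ, b, d, z}  (via S S b z)
FIRST(P d): take FIRST of each symbol in turn, carrying on past any symbol whose FIRST contains λ; result {b, d, z}.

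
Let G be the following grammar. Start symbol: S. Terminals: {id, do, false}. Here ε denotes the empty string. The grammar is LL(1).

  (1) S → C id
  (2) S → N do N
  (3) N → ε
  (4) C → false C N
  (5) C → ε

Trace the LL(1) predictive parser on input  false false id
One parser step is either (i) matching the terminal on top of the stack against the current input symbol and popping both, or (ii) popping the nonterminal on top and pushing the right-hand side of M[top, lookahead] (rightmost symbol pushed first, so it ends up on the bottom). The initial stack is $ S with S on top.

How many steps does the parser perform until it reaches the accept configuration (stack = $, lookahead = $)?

9

step 1: stack=$ S  input=false false id $  — expand S → C id
step 2: stack=$ id C  input=false false id $  — expand C → false C N
step 3: stack=$ id N C false  input=false false id $  — match false
step 4: stack=$ id N C  input=false id $  — expand C → false C N
step 5: stack=$ id N N C false  input=false id $  — match false
step 6: stack=$ id N N C  input=id $  — expand C → ε
step 7: stack=$ id N N  input=id $  — expand N → ε
step 8: stack=$ id N  input=id $  — expand N → ε
step 9: stack=$ id  input=id $  — match id
Accept reached after 9 steps.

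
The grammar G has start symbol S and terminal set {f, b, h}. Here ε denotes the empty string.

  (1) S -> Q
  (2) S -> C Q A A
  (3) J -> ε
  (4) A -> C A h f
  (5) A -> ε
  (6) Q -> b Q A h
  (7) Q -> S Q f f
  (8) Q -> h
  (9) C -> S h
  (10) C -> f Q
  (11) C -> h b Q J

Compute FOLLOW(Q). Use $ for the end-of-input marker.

FIRST(J) = {ε}
FIRST(S) = {b, f, h}  (via Q, C Q A A)
FIRST(Q) = {b, f, h}  (via S Q f f)
FIRST(C) = {b, f, h}  (via S h)
FIRST(A) = {ε, b, f, h}  (via C A h f)
FOLLOW(S) includes $ since S is the start symbol.
FOLLOW(S): in Q->S Q f f, S is followed by Q f f with FIRST {b, f, h}; in C->S h, S is followed by h with FIRST {h}. Thus FOLLOW(S) = {$, b, f, h}.
FOLLOW(A): in S->C Q A A (occurrence 1), A is followed by A with FIRST {ε, b, f, h}; in S->C Q A A (occurrence 1), the suffix after A is nullable, so FOLLOW(A) ⊇ FOLLOW(S) = {$, b, f, h}; in S->C Q A A (occurrence 2), the suffix after A is empty, so FOLLOW(A) ⊇ FOLLOW(S) = {$, b, f, h}; in A->C A h f, A is followed by h f with FIRST {h}; in Q->b Q A h, A is followed by h with FIRST {h}. Thus FOLLOW(A) = {$, b, f, h}.
FOLLOW(C): in S->C Q A A, C is followed by Q A A with FIRST {b, f, h}; in A->C A h f, C is followed by A h f with FIRST {b, f, h}. Thus FOLLOW(C) = {b, f, h}.
FOLLOW(J): in C->h b Q J, the suffix after J is empty, so FOLLOW(J) ⊇ FOLLOW(C) = {b, f, h}. Thus FOLLOW(J) = {b, f, h}.
FOLLOW(Q): in S->Q, the suffix after Q is empty, so FOLLOW(Q) ⊇ FOLLOW(S) = {$, b, f, h}; in S->C Q A A, Q is followed by A A with FIRST {ε, b, f, h}; in S->C Q A A, the suffix after Q is nullable, so FOLLOW(Q) ⊇ FOLLOW(S) = {$, b, f, h}; in Q->b Q A h, Q is followed by A h with FIRST {b, f, h}; in Q->S Q f f, Q is followed by f f with FIRST {f}; in C->f Q, the suffix after Q is empty, so FOLLOW(Q) ⊇ FOLLOW(C) = {b, f, h}; in C->h b Q J, Q is followed by J with FIRST {ε}; in C->h b Q J, the suffix after Q is nullable, so FOLLOW(Q) ⊇ FOLLOW(C) = {b, f, h}. Thus FOLLOW(Q) = {$, b, f, h}.

{$, b, f, h}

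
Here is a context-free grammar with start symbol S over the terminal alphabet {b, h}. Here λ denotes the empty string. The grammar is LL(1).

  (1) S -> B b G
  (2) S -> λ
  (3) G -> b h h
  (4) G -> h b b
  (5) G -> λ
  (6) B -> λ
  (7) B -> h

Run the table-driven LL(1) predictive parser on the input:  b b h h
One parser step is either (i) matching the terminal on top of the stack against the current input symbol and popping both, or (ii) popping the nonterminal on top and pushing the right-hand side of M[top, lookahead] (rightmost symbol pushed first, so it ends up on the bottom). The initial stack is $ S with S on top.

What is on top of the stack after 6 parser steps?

step 1: stack=$ S  input=b b h h $  — expand S -> B b G
step 2: stack=$ G b B  input=b b h h $  — expand B -> λ
step 3: stack=$ G b  input=b b h h $  — match b
step 4: stack=$ G  input=b h h $  — expand G -> b h h
step 5: stack=$ h h b  input=b h h $  — match b
step 6: stack=$ h h  input=h h $  — match h
Stack after step 6: $ h (top = h).

h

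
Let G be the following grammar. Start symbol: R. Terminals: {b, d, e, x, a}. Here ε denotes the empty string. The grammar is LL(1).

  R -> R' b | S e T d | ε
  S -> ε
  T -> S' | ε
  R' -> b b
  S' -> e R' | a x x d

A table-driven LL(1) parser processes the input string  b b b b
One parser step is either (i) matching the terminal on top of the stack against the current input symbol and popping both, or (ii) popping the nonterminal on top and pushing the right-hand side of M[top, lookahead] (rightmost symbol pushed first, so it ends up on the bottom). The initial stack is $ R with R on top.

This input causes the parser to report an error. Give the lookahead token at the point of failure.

step 1: stack=$ R  input=b b b b $  — expand R -> R' b
step 2: stack=$ b R'  input=b b b b $  — expand R' -> b b
step 3: stack=$ b b b  input=b b b b $  — match b
step 4: stack=$ b b  input=b b b $  — match b
step 5: stack=$ b  input=b b $  — match b
step 6: stack=$  input=b $  — error: stack empty but input remains

b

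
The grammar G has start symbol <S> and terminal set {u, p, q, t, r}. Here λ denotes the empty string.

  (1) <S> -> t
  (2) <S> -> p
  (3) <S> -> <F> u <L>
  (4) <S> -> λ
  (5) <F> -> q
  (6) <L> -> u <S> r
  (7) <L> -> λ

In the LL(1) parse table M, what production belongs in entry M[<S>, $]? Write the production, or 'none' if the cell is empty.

<S> -> λ

FIRST(<F>) = {q}
FIRST(<L>) = {λ, u}
FIRST(<S>) = {λ, p, q, t}  (via <F> u <L>)
FOLLOW(<S>) includes $ since <S> is the start symbol.
FOLLOW(<S>): in <L>->u <S> r, <S> is followed by r with FIRST {r}. Thus FOLLOW(<S>) = {$, r}.
For <S> -> t: FIRST(t) = {t}, so it goes in M[<S>, t] for t ∈ {t}.
For <S> -> p: FIRST(p) = {p}, so it goes in M[<S>, t] for t ∈ {p}.
For <S> -> <F> u <L>: FIRST(<F> u <L>) = {q}, so it goes in M[<S>, t] for t ∈ {q}.
For <S> -> λ: FIRST(λ) = {λ}, so it goes in M[<S>, t] for t ∈ {}; since λ ∈ FIRST, also for every t ∈ FOLLOW(<S>) = {$, r}.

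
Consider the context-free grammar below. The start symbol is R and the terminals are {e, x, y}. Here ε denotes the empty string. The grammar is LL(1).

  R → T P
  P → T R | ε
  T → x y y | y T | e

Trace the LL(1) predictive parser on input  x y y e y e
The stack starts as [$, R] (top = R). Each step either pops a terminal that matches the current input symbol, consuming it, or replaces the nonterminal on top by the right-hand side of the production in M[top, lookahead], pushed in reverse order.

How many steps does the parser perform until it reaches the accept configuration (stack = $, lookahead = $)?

      Stack      Input          Action
   1  $ R        x y y e y e $  expand R → T P
   2  $ P T      x y y e y e $  expand T → x y y
   3  $ P y y x  x y y e y e $  match x
   4  $ P y y    y y e y e $    match y
   5  $ P y      y e y e $      match y
   6  $ P        e y e $        expand P → T R
   7  $ R T      e y e $        expand T → e
   8  $ R e      e y e $        match e
   9  $ R        y e $          expand R → T P
  10  $ P T      y e $          expand T → y T
  11  $ P T y    y e $          match y
  12  $ P T      e $            expand T → e
  13  $ P e      e $            match e
  14  $ P        $              expand P → ε
Accept reached after 14 steps.

14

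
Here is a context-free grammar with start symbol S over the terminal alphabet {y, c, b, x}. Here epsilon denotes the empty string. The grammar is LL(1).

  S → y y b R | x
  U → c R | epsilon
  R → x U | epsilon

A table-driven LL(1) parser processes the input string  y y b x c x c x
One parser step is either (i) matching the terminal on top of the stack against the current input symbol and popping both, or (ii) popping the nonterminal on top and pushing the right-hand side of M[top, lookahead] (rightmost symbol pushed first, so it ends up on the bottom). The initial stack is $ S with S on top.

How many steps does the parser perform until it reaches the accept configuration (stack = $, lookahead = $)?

      Stack      Input              Action
   1  $ S        y y b x c x c x $  expand S → y y b R
   2  $ R b y y  y y b x c x c x $  match y
   3  $ R b y    y b x c x c x $    match y
   4  $ R b      b x c x c x $      match b
   5  $ R        x c x c x $        expand R → x U
   6  $ U x      x c x c x $        match x
   7  $ U        c x c x $          expand U → c R
   8  $ R c      c x c x $          match c
   9  $ R        x c x $            expand R → x U
  10  $ U x      x c x $            match x
  11  $ U        c x $              expand U → c R
  12  $ R c      c x $              match c
  13  $ R        x $                expand R → x U
  14  $ U x      x $                match x
  15  $ U        $                  expand U → epsilon
Accept reached after 15 steps.

15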